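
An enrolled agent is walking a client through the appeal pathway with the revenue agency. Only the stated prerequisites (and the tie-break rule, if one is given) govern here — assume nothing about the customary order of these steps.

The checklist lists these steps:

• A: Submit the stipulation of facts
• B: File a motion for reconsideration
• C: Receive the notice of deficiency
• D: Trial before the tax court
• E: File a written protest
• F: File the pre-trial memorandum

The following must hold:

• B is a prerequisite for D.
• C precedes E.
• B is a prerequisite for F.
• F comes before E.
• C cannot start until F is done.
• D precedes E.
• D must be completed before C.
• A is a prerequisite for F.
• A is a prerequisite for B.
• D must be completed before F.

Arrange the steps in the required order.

A, B, D, F, C, E

Only A has no prerequisites, so it is first.
B is the only step now ready → B.
D is the only step now ready → D.
Next only F has its prerequisites met → F.
C needed D and F, now all done → C.
That leaves E as the only ready step → E.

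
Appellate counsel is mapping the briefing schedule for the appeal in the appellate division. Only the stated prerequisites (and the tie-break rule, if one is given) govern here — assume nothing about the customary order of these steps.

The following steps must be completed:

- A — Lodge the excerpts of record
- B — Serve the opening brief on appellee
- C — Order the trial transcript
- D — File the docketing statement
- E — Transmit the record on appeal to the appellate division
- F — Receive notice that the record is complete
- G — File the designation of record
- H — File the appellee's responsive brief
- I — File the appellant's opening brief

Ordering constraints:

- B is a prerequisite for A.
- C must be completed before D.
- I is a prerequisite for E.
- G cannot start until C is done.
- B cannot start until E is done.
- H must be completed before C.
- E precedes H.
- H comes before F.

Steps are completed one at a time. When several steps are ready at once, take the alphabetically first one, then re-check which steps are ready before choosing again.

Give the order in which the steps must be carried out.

I E B A H C D F G

I has no prerequisites → I first.
E needed I, now all done → E.
B and H are both available; B has the earlier label → B.
A and H are both available; A has the earlier label → A.
H is the only step now ready → H.
C and F are both available; C has the earlier label → C.
D and G now also ready, so the ready set is {D, F, G}; D has the earlier label → D.
Ready: F and G. F has the earlier label → F.
G needed C, now all done → G.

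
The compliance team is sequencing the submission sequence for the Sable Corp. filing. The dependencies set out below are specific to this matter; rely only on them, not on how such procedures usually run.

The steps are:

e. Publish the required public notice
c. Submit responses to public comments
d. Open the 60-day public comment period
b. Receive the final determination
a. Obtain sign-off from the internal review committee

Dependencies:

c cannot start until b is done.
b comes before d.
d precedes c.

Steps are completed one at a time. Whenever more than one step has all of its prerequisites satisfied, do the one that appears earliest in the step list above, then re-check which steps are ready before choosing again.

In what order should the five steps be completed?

Nothing is required for e, b and a. e is listed earlier → e first.
Ready: b and a. b is listed earlier → b.
Now d and a have their prerequisites met. d is listed earlier, so d next.
c now also ready, so the ready set is {c, a}; c is listed earlier → c.
Next only a has its prerequisites met → a.

e, b, d, c, a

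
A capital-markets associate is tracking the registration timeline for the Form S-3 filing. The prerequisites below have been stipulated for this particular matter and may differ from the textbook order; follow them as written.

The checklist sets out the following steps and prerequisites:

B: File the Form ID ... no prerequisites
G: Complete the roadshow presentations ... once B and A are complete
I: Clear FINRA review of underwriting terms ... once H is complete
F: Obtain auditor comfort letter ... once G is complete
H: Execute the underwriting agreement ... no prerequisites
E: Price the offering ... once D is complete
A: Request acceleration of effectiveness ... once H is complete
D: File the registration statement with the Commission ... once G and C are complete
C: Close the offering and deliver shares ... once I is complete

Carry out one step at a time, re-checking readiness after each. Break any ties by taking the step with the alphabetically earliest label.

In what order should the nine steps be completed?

B and H have no prerequisites; B has the earlier label, so B is first.
Next only H has its prerequisites met → H.
Ready: A and I. A has the earlier label → A.
G and I are both available; G has the earlier label → G.
Now F and I have their prerequisites met. F has the earlier label, so F next.
Next only I has its prerequisites met → I.
C needed I, now all done → C.
D is the only step now ready → D.
That leaves E as the only ready step → E.

B, H, A, G, F, I, C, D, E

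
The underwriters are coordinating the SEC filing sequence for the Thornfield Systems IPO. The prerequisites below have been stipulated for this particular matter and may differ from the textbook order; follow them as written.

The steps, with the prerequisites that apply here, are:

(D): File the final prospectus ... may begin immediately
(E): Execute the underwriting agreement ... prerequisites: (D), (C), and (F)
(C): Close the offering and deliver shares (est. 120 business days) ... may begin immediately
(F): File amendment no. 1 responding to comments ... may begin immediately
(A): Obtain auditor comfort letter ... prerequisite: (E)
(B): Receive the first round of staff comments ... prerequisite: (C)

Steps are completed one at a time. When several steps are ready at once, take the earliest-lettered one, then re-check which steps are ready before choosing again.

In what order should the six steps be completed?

(C), (B), (D), (F), (E), (A)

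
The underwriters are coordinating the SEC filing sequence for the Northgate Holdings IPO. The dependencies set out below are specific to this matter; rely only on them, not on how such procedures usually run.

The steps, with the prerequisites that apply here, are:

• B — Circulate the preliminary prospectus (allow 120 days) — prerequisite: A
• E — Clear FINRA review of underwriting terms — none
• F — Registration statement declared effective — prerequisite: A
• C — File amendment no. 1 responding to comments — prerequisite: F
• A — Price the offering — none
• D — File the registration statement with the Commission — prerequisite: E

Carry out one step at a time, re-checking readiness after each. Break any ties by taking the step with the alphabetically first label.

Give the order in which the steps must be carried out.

Nothing is required for A and E. A has the earlier label → A first.
B and F now also ready, so the ready set is {B, E, F}; B has the earlier label → B.
E and F are both available; E has the earlier label → E.
D and F are both available; D has the earlier label → D.
That leaves F as the only ready step → F.
C is the only step now ready → C.

A, B, E, D, F, C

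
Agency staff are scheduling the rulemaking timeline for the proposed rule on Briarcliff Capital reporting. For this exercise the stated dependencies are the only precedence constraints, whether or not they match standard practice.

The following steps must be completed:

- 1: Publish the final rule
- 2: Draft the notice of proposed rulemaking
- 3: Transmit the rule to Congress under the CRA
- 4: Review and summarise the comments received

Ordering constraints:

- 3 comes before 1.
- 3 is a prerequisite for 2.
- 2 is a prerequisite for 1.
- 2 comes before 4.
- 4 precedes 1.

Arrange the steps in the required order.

3 is the only step with nothing outstanding, so it goes first.
2 needed 3, now all done → 2.
That leaves 4 as the only ready step → 4.
That leaves 1 as the only ready step → 1.

3, 2, 4, 1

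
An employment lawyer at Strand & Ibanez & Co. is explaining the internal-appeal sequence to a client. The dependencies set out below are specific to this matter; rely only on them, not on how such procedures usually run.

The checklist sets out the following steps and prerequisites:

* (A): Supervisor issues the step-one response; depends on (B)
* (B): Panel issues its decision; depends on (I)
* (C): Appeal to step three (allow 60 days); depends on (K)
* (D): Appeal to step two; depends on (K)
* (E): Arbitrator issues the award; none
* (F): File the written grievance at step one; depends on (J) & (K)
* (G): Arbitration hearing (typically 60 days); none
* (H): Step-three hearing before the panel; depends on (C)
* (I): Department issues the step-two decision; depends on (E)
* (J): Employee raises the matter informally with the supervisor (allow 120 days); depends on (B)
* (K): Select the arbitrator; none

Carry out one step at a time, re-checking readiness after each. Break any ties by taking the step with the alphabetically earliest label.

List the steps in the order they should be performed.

(E) (G) (I) (B) (A) (J) (K) (C) (D) (F) (H)

(E), (G) and (K) have no prerequisites; (E) has the earlier label, so (E) is first.
Ready: (G), (I) and (K). (G) has the earlier label → (G).
Ready: (I) and (K). (I) has the earlier label → (I).
(B) and (K) are both available; (B) has the earlier label → (B).
Now (A), (J) and (K) have their prerequisites met. (A) has the earlier label, so (A) next.
(J) and (K) are both available; (J) has the earlier label → (J).
Next only (K) has its prerequisites met → (K).
Ready: (C), (D) and (F). (C) has the earlier label → (C).
(D), (F) and (H) are all available; (D) has the earlier label → (D).
(F) and (H) are both available; (F) has the earlier label → (F).
(H) needed (C), now all done → (H).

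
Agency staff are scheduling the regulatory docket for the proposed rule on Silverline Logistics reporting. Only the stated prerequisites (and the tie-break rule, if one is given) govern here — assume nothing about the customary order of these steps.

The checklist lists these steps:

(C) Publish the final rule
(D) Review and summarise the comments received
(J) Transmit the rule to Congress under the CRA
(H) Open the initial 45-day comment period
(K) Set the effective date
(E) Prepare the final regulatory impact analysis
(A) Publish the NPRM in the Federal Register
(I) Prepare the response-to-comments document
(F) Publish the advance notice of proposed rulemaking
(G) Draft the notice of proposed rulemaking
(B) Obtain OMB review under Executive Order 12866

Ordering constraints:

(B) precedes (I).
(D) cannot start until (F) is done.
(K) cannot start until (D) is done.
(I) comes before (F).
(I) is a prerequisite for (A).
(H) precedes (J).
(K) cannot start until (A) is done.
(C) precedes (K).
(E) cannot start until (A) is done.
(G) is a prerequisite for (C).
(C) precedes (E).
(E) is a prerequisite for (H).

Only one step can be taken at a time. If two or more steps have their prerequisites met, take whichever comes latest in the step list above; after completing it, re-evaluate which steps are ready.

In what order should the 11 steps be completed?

(B) and (G) have no prerequisites; (B) is listed later, so (B) is first.
Ready: (G) and (I). (G) is listed later → (G).
(C) now also ready, so the ready set is {(I), (C)}; (I) is listed later → (I).
Ready: (F), (A) and (C). (F) is listed later → (F).
(D) now also ready, so the ready set is {(A), (D), (C)}; (A) is listed later → (A).
(D) and (C) are both available; (D) is listed later → (D).
(C) is the only step now ready → (C).
Now (E) and (K) have their prerequisites met. (E) is listed later, so (E) next.
(H) now also ready, so the ready set is {(K), (H)}; (K) is listed later → (K).
(H) is the only step now ready → (H).
(J) needed (H), now all done → (J).

(B) (G) (I) (F) (A) (D) (C) (E) (K) (H) (J)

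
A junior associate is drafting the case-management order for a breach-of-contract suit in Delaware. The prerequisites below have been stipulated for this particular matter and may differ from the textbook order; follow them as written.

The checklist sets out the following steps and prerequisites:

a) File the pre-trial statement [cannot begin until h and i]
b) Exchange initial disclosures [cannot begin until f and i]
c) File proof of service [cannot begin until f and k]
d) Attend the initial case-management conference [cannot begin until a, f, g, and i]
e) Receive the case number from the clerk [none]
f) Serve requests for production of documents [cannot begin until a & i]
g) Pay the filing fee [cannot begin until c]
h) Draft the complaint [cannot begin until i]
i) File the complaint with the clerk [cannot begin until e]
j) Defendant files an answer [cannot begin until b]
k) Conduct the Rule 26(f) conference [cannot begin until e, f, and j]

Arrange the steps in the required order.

e is the only step with nothing outstanding, so it goes first.
Next only i has its prerequisites met → i.
h is the only step now ready → h.
Next only a has its prerequisites met → a.
f is the only step now ready → f.
b needed f and i, now all done → b.
j is the only step now ready → j.
k is the only step now ready → k.
Next only c has its prerequisites met → c.
That leaves g as the only ready step → g.
d needed a, f, g and i, now all done → d.

e, i, h, a, f, b, j, k, c, g, d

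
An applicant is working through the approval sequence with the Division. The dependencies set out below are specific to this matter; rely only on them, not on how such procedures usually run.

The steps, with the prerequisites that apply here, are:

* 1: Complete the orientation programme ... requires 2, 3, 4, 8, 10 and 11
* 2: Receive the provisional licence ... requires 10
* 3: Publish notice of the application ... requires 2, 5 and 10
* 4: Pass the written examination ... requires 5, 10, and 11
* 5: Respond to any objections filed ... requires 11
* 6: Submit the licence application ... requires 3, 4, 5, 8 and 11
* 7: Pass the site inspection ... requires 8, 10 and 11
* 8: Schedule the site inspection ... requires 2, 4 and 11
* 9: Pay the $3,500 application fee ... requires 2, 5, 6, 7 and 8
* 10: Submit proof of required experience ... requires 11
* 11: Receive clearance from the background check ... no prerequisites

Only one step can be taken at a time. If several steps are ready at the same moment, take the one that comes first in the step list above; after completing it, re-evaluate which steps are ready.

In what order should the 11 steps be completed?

Only 11 has no prerequisites, so it is first.
Now 5 and 10 have their prerequisites met. 5 is listed earlier, so 5 next.
10 needed 11, now all done → 10.
Ready: 2 and 4. 2 is listed earlier → 2.
3 now also ready, so the ready set is {3, 4}; 3 is listed earlier → 3.
4 needed 5, 10 and 11, now all done → 4.
8 is the only step now ready → 8.
Now 1, 6 and 7 have their prerequisites met. 1 is listed earlier, so 1 next.
Now 6 and 7 have their prerequisites met. 6 is listed earlier, so 6 next.
7 is the only step now ready → 7.
9 needed 2, 5, 6, 7 and 8, now all done → 9.

11 5 10 2 3 4 8 1 6 7 9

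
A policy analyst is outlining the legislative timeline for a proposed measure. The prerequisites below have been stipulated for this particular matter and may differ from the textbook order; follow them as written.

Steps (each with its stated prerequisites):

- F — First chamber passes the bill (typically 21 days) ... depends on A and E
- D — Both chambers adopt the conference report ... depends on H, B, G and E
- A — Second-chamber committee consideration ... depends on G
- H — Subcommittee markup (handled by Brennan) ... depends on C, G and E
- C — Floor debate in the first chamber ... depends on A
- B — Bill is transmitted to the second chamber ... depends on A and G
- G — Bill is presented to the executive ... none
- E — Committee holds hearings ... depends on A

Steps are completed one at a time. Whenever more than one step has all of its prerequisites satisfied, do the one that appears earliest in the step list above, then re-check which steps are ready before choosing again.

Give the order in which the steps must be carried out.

G A C B E F H D

Only G has no prerequisites, so it is first.
That leaves A as the only ready step → A.
Ready: C, B and E. C is listed earlier → C.
Ready: B and E. B is listed earlier → B.
E is the only step now ready → E.
F and H are both available; F is listed earlier → F.
That leaves H as the only ready step → H.
That leaves D as the only ready step → D.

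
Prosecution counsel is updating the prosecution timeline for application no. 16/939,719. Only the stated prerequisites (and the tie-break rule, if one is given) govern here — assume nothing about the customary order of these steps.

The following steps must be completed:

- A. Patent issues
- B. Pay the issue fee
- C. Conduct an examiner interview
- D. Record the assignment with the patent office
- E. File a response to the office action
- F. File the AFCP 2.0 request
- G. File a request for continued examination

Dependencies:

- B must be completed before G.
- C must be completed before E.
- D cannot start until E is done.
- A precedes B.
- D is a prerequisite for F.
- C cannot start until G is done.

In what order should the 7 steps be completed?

A B G C E D F

A has no prerequisites → A first.
That leaves B as the only ready step → B.
G is the only step now ready → G.
Next only C has its prerequisites met → C.
E needed C, now all done → E.
Next only D has its prerequisites met → D.
F is the only step now ready → F.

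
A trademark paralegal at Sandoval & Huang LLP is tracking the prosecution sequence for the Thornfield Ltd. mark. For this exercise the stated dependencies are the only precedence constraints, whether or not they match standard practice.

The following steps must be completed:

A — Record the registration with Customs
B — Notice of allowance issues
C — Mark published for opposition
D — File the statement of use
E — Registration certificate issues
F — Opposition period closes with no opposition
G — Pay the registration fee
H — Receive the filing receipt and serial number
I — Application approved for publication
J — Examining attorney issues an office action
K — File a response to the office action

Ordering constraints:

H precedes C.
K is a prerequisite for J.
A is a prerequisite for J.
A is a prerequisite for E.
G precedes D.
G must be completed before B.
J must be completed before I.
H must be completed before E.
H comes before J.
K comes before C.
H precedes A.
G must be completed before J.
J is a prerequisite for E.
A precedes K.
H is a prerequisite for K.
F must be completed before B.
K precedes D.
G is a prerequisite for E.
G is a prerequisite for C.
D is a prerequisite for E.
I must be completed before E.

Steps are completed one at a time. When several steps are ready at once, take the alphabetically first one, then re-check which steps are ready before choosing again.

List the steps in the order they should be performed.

Nothing is required for F, G and H. F has the earlier label → F first.
G and H are both available; G has the earlier label → G.
Ready: B and H. B has the earlier label → B.
That leaves H as the only ready step → H.
A needed H, now all done → A.
K needed A and H, now all done → K.
Ready: C, D and J. C has the earlier label → C.
Now D and J have their prerequisites met. D has the earlier label, so D next.
J needed A, G, H and K, now all done → J.
I needed J, now all done → I.
E needed A, D, G, H, I and J, now all done → E.

F, G, B, H, A, K, C, D, J, I, E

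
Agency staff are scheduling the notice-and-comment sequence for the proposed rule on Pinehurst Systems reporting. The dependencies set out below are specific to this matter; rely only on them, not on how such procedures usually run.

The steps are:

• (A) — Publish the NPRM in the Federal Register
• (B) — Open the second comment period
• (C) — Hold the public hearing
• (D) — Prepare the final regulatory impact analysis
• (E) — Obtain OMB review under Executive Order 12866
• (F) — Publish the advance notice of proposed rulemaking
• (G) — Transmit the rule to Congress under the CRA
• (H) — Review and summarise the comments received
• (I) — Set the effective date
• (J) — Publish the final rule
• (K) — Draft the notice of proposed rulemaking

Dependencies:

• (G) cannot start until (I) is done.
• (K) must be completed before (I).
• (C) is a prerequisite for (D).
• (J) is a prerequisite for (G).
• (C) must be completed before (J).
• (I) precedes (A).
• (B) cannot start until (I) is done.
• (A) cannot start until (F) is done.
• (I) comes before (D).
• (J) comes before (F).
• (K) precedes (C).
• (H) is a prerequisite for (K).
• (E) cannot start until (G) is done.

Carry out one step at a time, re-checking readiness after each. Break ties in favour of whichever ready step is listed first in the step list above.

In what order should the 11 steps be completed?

(H) → (K) → (C) → (I) → (B) → (D) → (J) → (F) → (A) → (G) → (E)

Only (H) has no prerequisites, so it is first.
(K) is the only step now ready → (K).
(C) and (I) are both available; (C) is listed earlier → (C).
Ready: (I) and (J). (I) is listed earlier → (I).
(B), (D) and (J) are all available; (B) is listed earlier → (B).
Now (D) and (J) have their prerequisites met. (D) is listed earlier, so (D) next.
Next only (J) has its prerequisites met → (J).
Now (F) and (G) have their prerequisites met. (F) is listed earlier, so (F) next.
(A) now also ready, so the ready set is {(A), (G)}; (A) is listed earlier → (A).
(G) needed (I) and (J), now all done → (G).
(E) needed (G), now all done → (E).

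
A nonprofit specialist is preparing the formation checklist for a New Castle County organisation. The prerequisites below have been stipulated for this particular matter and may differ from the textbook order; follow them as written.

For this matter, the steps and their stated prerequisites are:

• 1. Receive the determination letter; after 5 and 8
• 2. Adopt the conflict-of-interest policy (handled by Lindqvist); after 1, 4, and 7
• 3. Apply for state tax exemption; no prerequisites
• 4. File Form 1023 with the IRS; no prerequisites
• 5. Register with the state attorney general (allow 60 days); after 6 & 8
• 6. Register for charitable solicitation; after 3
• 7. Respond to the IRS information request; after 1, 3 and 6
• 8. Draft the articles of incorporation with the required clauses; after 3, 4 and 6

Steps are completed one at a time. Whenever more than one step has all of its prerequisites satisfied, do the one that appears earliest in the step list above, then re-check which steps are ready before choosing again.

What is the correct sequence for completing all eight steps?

Nothing is required for 3 and 4. 3 is listed earlier → 3 first.
4 and 6 are both available; 4 is listed earlier → 4.
6 is the only step now ready → 6.
8 is the only step now ready → 8.
5 is the only step now ready → 5.
1 is the only step now ready → 1.
That leaves 7 as the only ready step → 7.
2 is the only step now ready → 2.

3, 4, 6, 8, 5, 1, 7, 2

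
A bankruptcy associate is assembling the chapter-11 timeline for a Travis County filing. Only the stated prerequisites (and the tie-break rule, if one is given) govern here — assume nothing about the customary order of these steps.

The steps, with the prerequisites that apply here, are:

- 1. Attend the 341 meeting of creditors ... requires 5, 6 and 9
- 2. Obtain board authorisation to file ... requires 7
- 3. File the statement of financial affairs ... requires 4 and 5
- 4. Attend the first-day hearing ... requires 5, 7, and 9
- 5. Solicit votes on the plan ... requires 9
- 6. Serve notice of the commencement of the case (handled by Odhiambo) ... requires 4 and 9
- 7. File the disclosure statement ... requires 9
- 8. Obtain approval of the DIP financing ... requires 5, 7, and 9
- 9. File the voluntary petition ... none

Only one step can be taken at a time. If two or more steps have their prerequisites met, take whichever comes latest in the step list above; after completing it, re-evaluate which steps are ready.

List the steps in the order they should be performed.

9 7 5 8 4 6 3 2 1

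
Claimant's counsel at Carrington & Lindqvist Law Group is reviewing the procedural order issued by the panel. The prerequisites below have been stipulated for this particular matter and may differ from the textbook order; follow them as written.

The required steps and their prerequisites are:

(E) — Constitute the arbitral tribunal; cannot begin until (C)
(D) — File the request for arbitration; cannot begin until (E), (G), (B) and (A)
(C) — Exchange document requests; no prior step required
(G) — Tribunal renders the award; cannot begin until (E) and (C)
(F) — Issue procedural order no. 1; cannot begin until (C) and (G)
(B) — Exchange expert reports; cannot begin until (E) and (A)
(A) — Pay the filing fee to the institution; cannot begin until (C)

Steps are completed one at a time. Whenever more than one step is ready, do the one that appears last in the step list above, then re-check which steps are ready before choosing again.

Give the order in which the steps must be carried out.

(C) has no prerequisites → (C) first.
(A) and (E) are both available; (A) is listed later → (A).
(E) needed (C), now all done → (E).
(B) and (G) are both available; (B) is listed later → (B).
(G) needed (C) and (E), now all done → (G).
(F) and (D) are both available; (F) is listed later → (F).
(D) needed (A), (B), (G) and (E), now all done → (D).

(C) (A) (E) (B) (G) (F) (D)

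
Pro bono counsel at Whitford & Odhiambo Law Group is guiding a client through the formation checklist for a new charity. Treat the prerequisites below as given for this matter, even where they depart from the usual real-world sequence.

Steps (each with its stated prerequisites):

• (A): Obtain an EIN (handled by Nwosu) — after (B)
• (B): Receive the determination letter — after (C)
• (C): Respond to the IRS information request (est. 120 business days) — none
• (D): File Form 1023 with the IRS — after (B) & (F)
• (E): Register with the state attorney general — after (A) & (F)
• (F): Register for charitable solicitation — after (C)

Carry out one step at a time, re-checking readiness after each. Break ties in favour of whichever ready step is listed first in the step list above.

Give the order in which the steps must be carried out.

(C) → (B) → (A) → (F) → (D) → (E)

Only (C) has no prerequisites, so it is first.
Ready: (B) and (F). (B) is listed earlier → (B).
Now (A) and (F) have their prerequisites met. (A) is listed earlier, so (A) next.
(F) needed (C), now all done → (F).
Now (D) and (E) have their prerequisites met. (D) is listed earlier, so (D) next.
That leaves (E) as the only ready step → (E).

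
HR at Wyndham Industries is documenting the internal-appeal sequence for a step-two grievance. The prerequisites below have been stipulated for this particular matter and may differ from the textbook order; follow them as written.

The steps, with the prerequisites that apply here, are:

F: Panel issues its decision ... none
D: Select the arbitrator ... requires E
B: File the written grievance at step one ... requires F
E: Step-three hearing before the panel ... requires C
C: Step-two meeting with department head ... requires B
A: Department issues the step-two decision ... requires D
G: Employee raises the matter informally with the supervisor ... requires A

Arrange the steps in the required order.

F is the only step with nothing outstanding, so it goes first.
B is the only step now ready → B.
Next only C has its prerequisites met → C.
That leaves E as the only ready step → E.
D needed E, now all done → D.
Next only A has its prerequisites met → A.
G is the only step now ready → G.

F, B, C, E, D, A, G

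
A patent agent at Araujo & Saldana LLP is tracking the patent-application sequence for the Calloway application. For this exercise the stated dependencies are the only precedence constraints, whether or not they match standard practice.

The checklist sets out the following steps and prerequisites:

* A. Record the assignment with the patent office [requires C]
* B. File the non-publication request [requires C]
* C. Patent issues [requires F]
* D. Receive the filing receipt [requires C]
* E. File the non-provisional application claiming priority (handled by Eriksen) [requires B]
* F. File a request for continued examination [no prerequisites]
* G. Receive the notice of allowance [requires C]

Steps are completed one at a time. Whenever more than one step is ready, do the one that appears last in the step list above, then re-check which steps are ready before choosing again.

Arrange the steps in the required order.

F, C, G, D, B, E, A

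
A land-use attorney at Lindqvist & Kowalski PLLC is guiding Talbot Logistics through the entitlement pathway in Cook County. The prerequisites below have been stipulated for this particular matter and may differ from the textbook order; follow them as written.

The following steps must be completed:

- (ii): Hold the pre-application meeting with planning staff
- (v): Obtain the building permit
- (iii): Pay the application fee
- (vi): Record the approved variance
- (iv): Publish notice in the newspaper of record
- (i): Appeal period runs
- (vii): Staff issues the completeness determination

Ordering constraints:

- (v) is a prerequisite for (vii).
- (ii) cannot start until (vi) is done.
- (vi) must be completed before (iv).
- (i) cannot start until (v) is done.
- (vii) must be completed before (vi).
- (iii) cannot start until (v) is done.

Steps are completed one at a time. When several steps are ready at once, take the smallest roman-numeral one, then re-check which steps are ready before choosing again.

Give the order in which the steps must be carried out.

(v), (i), (iii), (vii), (vi), (ii), (iv)

(v) is the only step with nothing outstanding, so it goes first.
Ready: (i), (iii) and (vii). (i) has the earlier label → (i).
Now (iii) and (vii) have their prerequisites met. (iii) has the earlier label, so (iii) next.
(vii) needed (v), now all done → (vii).
(vi) needed (vii), now all done → (vi).
(ii) and (iv) are both available; (ii) has the earlier label → (ii).
That leaves (iv) as the only ready step → (iv).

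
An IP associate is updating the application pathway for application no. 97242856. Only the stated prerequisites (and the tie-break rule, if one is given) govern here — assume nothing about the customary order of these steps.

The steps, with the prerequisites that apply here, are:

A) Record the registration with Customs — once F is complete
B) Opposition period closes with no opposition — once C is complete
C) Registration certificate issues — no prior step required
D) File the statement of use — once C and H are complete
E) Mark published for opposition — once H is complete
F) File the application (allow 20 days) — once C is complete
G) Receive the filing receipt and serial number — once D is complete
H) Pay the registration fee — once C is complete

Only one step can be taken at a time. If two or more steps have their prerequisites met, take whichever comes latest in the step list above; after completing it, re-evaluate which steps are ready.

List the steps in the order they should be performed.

C, H, F, E, D, G, B, A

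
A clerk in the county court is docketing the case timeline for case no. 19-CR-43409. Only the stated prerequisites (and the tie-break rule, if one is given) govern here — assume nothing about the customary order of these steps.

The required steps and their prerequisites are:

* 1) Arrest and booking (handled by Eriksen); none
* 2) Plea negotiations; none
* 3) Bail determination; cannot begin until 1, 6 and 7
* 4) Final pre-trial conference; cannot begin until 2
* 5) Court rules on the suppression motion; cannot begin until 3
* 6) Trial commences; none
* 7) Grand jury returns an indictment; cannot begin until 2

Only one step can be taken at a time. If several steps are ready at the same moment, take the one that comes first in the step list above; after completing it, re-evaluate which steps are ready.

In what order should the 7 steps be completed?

Nothing is required for 1, 2 and 6. 1 is listed earlier → 1 first.
Now 2 and 6 have their prerequisites met. 2 is listed earlier, so 2 next.
Ready: 4, 6 and 7. 4 is listed earlier → 4.
6 and 7 are both available; 6 is listed earlier → 6.
7 is the only step now ready → 7.
3 needed 1, 6 and 7, now all done → 3.
Next only 5 has its prerequisites met → 5.

1 → 2 → 4 → 6 → 7 → 3 → 5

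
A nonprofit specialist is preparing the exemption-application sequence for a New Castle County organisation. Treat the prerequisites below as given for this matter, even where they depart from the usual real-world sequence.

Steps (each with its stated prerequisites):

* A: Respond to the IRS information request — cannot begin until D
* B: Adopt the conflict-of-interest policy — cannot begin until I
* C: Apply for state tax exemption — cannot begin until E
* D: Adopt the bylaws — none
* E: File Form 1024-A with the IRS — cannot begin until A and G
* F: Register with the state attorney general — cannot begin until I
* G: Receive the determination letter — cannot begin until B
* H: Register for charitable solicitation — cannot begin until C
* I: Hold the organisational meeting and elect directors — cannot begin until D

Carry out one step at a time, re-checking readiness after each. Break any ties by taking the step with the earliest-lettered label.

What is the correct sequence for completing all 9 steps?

D, A, I, B, F, G, E, C, H

D has no prerequisites → D first.
A and I are both available; A has the earlier label → A.
I needed D, now all done → I.
Ready: B and F. B has the earlier label → B.
Now F and G have their prerequisites met. F has the earlier label, so F next.
G needed B, now all done → G.
That leaves E as the only ready step → E.
C is the only step now ready → C.
H needed C, now all done → H.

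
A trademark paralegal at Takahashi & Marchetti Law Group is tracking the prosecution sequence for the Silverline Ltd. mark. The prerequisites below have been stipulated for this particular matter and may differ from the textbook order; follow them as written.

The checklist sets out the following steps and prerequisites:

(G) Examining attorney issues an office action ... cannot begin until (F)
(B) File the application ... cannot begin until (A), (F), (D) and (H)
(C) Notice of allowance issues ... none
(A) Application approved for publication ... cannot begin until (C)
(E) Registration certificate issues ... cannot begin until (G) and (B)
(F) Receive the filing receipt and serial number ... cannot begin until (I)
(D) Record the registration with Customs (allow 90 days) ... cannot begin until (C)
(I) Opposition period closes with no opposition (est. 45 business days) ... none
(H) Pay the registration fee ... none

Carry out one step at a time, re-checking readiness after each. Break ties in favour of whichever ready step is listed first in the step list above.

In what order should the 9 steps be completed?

Nothing is required for (C), (I) and (H). (C) is listed earlier → (C) first.
Now (A), (D), (I) and (H) have their prerequisites met. (A) is listed earlier, so (A) next.
Now (D), (I) and (H) have their prerequisites met. (D) is listed earlier, so (D) next.
Now (I) and (H) have their prerequisites met. (I) is listed earlier, so (I) next.
(F) now also ready, so the ready set is {(F), (H)}; (F) is listed earlier → (F).
(G) and (H) are both available; (G) is listed earlier → (G).
Next only (H) has its prerequisites met → (H).
(B) needed (A), (F), (D) and (H), now all done → (B).
Next only (E) has its prerequisites met → (E).

(C) → (A) → (D) → (I) → (F) → (G) → (H) → (B) → (E)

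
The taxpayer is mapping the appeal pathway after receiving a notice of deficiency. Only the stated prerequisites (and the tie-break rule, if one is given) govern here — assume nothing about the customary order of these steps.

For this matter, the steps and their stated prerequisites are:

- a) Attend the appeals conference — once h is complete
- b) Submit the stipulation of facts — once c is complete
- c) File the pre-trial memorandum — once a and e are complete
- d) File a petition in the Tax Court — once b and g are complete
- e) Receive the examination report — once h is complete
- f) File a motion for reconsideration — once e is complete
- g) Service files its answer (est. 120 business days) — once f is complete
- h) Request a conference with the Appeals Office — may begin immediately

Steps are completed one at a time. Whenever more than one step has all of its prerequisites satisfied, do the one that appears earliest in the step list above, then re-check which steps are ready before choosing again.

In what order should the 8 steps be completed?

h has no prerequisites → h first.
Now a and e have their prerequisites met. a is listed earlier, so a next.
e is the only step now ready → e.
Ready: c and f. c is listed earlier → c.
b and f are both available; b is listed earlier → b.
f is the only step now ready → f.
That leaves g as the only ready step → g.
d is the only step now ready → d.

h, a, e, c, b, f, g, d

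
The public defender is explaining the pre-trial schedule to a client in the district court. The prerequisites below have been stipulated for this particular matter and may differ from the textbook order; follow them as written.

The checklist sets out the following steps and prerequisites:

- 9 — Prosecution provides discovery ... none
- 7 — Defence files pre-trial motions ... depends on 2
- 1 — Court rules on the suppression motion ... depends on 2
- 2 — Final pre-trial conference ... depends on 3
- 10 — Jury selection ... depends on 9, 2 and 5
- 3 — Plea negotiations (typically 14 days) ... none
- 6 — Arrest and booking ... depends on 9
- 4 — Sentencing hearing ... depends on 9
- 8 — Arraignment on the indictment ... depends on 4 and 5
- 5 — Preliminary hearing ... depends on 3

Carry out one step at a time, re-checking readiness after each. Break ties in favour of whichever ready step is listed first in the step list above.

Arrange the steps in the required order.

9, 3, 2, 7, 1, 6, 4, 5, 10, 8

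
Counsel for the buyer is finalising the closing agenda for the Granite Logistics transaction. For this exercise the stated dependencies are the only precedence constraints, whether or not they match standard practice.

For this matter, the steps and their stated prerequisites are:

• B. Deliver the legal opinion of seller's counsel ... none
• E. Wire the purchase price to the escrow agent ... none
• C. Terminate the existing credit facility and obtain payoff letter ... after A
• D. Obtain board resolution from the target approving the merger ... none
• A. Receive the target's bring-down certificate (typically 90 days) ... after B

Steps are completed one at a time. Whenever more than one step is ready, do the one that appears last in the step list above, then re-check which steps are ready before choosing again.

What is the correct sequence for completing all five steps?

D, E, B, A, C

Nothing is required for D, E and B. D is listed later → D first.
E and B are both available; E is listed later → E.
Next only B has its prerequisites met → B.
A needed B, now all done → A.
C is the only step now ready → C.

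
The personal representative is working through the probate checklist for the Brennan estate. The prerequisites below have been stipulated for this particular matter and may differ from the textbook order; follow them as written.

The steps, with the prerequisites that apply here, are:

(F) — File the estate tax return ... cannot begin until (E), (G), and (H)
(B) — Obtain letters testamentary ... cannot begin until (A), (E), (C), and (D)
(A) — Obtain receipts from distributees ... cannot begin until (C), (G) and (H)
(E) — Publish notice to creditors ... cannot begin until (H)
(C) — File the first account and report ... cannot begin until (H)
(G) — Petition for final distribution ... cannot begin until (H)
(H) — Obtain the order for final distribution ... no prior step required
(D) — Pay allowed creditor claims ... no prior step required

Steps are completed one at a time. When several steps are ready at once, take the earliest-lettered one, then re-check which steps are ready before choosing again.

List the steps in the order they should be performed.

(D), (H), (C), (E), (G), (A), (B), (F)

(D) and (H) have no prerequisites; (D) has the earlier label, so (D) is first.
Next only (H) has its prerequisites met → (H).
(C), (E) and (G) are all available; (C) has the earlier label → (C).
Now (E) and (G) have their prerequisites met. (E) has the earlier label, so (E) next.
Next only (G) has its prerequisites met → (G).
(A) and (F) are both available; (A) has the earlier label → (A).
Now (B) and (F) have their prerequisites met. (B) has the earlier label, so (B) next.
(F) is the only step now ready → (F).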